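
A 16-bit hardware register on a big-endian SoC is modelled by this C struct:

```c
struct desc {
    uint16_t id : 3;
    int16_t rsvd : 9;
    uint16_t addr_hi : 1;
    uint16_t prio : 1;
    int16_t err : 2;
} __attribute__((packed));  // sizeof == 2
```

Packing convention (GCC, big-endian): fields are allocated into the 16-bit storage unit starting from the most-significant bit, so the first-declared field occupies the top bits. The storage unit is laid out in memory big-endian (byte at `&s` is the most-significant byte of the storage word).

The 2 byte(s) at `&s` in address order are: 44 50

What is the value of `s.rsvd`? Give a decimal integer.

[0]=0x44 [1]=0x50 (big-endian) → word 0x4450
id:3 @ bit 13 → (0x4450>>13)&0x7 = 0x2
rsvd:9 @ bit 4 → (0x4450>>4)&0x1ff = 0x45  ←
addr_hi:1 @ bit 3 → (0x4450>>3)&0x1 = 0x0
prio:1 @ bit 2 → (0x4450>>2)&0x1 = 0x0
err:2 @ bit 0 → (0x4450>>0)&0x3 = 0x0
rsvd signed 9b, MSB=0: value = 69

69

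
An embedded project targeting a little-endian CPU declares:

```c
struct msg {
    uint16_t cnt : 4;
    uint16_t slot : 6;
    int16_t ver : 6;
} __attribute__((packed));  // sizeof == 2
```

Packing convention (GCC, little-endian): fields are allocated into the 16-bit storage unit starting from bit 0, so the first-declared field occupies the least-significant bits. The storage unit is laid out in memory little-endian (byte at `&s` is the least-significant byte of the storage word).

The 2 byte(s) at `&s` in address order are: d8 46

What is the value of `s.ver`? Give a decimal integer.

[0]=0xd8 [1]=0x46 (little-endian) → word 0x46d8
cnt [0+:4] = (word>>0) & 0xf = 8
slot [4+:6] = (word>>4) & 0x3f = 45
ver [10+:6] = (word>>10) & 0x3f = 17  ←
ver signed 6b, MSB=0: value = 17

17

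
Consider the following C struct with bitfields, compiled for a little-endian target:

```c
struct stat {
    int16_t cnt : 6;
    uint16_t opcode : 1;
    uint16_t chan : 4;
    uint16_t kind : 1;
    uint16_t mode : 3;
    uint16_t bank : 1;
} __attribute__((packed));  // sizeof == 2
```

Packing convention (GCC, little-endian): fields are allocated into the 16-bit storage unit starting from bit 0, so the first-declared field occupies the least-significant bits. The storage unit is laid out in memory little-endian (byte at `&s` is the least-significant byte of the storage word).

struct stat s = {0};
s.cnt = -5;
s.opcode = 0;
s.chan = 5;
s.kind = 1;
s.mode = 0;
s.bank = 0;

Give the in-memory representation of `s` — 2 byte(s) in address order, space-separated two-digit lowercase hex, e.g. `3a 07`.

[0+:6] cnt=-5 & 0x3f = 0x3b; word=0x003b
[6+:1] opcode=0 & 0x1 = 0x0; word=0x003b
[7+:4] chan=5 & 0xf = 0x5; word=0x02bb
[11+:1] kind=1 & 0x1 = 0x1; word=0x0abb
[12+:3] mode=0 & 0x7 = 0x0; word=0x0abb
[15+:1] bank=0 & 0x1 = 0x0; word=0x0abb
word = 0x0abb → little-endian bytes:
  [0]=0xbb  [1]=0x0a

bb 0a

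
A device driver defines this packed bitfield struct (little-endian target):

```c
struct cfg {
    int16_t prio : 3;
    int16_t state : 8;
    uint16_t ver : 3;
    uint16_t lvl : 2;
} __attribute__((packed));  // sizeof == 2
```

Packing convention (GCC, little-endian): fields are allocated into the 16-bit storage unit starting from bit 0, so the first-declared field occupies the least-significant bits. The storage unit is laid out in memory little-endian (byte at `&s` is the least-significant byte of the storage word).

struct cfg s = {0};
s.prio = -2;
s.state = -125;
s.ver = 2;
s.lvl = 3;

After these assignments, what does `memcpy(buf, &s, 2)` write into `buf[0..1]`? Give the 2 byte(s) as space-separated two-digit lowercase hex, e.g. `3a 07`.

1e d4

prio:3 = -2 → 0x6 << 0 → word 0x0006
state:8 = -125 → 0x83 << 3 → word 0x041e
ver:3 = 2 → 0x2 << 11 → word 0x141e
lvl:2 = 3 → 0x3 << 14 → word 0xd41e
word = 0xd41e → little-endian bytes:
  [0]=0x1e  [1]=0xd4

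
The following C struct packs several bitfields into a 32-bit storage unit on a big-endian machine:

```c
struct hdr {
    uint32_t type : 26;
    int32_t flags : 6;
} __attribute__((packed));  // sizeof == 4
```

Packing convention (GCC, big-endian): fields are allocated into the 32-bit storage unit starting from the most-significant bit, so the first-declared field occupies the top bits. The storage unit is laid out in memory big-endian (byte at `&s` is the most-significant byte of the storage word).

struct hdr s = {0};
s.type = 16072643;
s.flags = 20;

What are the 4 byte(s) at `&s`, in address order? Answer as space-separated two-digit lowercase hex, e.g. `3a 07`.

type (26b) val=16072643 bits=0xf53fc3 at bit 6: 0x3d4ff0c0
flags (6b) val=20 bits=0x14 at bit 0: 0x3d4ff0d4
word = 0x3d4ff0d4 → big-endian bytes:
  [0]=0x3d  [1]=0x4f  [2]=0xf0  [3]=0xd4

3d 4f f0 d4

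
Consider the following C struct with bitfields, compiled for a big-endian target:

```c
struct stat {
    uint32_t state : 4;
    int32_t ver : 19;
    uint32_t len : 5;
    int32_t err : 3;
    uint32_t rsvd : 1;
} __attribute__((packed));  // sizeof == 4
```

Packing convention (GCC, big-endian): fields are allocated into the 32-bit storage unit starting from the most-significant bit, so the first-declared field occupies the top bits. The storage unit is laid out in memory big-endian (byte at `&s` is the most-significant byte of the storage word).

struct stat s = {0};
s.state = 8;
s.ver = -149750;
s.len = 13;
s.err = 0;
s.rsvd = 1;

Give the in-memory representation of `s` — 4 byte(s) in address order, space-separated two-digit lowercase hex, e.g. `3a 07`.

state:4 = 8 → 0x8 << 28 → word 0x80000000
ver:19 = -149750 → 0x5b70a << 9 → word 0x8b6e1400
len:5 = 13 → 0xd << 4 → word 0x8b6e14d0
err:3 = 0 → 0x0 << 1 → word 0x8b6e14d0
rsvd:1 = 1 → 0x1 << 0 → word 0x8b6e14d1
word = 0x8b6e14d1 → big-endian bytes:
  [0]=0x8b  [1]=0x6e  [2]=0x14  [3]=0xd1

8b 6e 14 d1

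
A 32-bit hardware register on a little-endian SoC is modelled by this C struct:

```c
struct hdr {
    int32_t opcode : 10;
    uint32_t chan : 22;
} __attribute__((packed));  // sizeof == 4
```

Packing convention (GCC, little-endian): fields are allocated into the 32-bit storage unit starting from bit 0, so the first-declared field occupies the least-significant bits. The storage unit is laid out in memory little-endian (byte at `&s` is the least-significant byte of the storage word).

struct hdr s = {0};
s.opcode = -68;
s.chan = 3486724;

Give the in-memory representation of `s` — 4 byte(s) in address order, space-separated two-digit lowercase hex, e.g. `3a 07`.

opcode:10 = -68 → 0x3bc << 0 → word 0x000003bc
chan:22 = 3486724 → 0x353404 << 10 → word 0xd4d013bc
word = 0xd4d013bc → little-endian bytes:
  [0]=0xbc  [1]=0x13  [2]=0xd0  [3]=0xd4

bc 13 d0 d4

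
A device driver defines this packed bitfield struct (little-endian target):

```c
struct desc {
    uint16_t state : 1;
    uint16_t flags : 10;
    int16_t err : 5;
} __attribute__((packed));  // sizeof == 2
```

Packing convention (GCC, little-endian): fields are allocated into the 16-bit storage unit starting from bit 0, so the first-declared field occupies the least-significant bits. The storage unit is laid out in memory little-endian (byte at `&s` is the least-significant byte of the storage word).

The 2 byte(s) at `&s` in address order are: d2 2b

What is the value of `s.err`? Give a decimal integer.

5

[0]=0xd2 [1]=0x2b (little-endian) → word 0x2bd2
state [0+:1] = (word>>0) & 0x1 = 0
flags [1+:10] = (word>>1) & 0x3ff = 489
err [11+:5] = (word>>11) & 0x1f = 5  ←
err signed 5b, MSB=0: value = 5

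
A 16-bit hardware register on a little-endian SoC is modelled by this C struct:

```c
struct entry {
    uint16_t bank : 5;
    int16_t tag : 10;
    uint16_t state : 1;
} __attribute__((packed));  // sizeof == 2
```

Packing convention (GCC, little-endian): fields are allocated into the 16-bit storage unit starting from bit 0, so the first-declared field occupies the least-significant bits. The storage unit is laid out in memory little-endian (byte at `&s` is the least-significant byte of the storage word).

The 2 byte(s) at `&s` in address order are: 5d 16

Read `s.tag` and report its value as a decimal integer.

[0]=0x5d [1]=0x16 (little-endian) → word 0x165d
bank [0+:5] = (word>>0) & 0x1f = 29
tag [5+:10] = (word>>5) & 0x3ff = 178  ←
state [15+:1] = (word>>15) & 0x1 = 0
tag signed 10b, MSB=0: value = 178

178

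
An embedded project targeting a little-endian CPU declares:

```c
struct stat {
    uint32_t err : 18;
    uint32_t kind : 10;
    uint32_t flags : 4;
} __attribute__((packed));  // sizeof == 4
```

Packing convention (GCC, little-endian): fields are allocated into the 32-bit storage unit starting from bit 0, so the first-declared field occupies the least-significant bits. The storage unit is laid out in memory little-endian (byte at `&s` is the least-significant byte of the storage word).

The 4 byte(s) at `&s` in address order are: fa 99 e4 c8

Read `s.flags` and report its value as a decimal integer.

[0]=0xfa [1]=0x99 [2]=0xe4 [3]=0xc8 (little-endian) → word 0xc8e499fa
err:18 @ bit 0 → (0xc8e499fa>>0)&0x3ffff = 0x99fa
kind:10 @ bit 18 → (0xc8e499fa>>18)&0x3ff = 0x239
flags:4 @ bit 28 → (0xc8e499fa>>28)&0xf = 0xc  ←

12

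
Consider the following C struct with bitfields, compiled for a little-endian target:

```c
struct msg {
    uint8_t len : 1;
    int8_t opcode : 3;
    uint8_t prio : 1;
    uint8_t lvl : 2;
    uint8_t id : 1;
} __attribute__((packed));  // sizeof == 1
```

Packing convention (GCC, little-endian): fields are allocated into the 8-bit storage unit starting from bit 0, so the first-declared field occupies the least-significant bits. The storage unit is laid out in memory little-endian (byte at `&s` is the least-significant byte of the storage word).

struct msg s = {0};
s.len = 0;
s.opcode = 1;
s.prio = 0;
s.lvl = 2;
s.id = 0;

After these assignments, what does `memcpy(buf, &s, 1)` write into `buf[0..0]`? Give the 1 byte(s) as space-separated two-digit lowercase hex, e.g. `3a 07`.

42

len:1 = 0 → 0x0 << 0 → word 0x00
opcode:3 = 1 → 0x1 << 1 → word 0x02
prio:1 = 0 → 0x0 << 4 → word 0x02
lvl:2 = 2 → 0x2 << 5 → word 0x42
id:1 = 0 → 0x0 << 7 → word 0x42
word = 0x42 → little-endian bytes:
  [0]=0x42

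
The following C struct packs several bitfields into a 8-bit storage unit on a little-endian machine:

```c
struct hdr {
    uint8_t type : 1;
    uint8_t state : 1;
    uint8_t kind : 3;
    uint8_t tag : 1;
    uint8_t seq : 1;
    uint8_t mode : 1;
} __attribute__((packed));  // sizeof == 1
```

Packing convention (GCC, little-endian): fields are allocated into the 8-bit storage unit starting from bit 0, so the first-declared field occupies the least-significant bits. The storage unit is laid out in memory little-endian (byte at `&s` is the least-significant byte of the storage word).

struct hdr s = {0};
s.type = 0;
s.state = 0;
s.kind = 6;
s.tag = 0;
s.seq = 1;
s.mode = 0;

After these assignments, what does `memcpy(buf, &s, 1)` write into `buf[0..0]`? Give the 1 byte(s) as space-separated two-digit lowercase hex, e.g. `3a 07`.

[0+:1] type=0 & 0x1 = 0x0; word=0x00
[1+:1] state=0 & 0x1 = 0x0; word=0x00
[2+:3] kind=6 & 0x7 = 0x6; word=0x18
[5+:1] tag=0 & 0x1 = 0x0; word=0x18
[6+:1] seq=1 & 0x1 = 0x1; word=0x58
[7+:1] mode=0 & 0x1 = 0x0; word=0x58
word = 0x58 → little-endian bytes:
  [0]=0x58

58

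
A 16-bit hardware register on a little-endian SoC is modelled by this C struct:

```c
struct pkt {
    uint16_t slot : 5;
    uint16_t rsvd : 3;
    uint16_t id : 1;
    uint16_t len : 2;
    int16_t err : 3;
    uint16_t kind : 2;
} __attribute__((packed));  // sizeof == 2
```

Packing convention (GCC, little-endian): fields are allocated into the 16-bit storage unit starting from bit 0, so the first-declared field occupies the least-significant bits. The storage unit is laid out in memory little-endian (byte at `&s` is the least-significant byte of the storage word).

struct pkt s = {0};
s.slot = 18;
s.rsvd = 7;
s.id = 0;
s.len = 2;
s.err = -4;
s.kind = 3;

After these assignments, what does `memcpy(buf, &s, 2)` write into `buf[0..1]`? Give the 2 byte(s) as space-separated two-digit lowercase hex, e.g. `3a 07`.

f2 e4

slot (5b) val=18 bits=0x12 at bit 0: 0x0012
rsvd (3b) val=7 bits=0x7 at bit 5: 0x00f2
id (1b) val=0 bits=0x0 at bit 8: 0x00f2
len (2b) val=2 bits=0x2 at bit 9: 0x04f2
err (3b) val=-4 bits=0x4 at bit 11: 0x24f2
kind (2b) val=3 bits=0x3 at bit 14: 0xe4f2
word = 0xe4f2 → little-endian bytes:
  [0]=0xf2  [1]=0xe4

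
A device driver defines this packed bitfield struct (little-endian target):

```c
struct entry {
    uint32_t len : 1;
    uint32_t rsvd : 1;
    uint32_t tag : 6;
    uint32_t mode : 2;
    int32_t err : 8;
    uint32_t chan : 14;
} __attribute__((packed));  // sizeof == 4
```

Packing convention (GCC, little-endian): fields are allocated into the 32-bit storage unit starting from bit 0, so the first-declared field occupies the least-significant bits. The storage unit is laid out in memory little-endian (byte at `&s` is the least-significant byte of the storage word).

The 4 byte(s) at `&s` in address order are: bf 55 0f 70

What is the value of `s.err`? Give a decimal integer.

-43

[0]=0xbf [1]=0x55 [2]=0x0f [3]=0x70 (little-endian) → word 0x700f55bf
len [0+:1] = (word>>0) & 0x1 = 1
rsvd [1+:1] = (word>>1) & 0x1 = 1
tag [2+:6] = (word>>2) & 0x3f = 47
mode [8+:2] = (word>>8) & 0x3 = 1
err [10+:8] = (word>>10) & 0xff = 213  ←
chan [18+:14] = (word>>18) & 0x3fff = 7171
err signed 8b, MSB=1: 213 - 256 = -43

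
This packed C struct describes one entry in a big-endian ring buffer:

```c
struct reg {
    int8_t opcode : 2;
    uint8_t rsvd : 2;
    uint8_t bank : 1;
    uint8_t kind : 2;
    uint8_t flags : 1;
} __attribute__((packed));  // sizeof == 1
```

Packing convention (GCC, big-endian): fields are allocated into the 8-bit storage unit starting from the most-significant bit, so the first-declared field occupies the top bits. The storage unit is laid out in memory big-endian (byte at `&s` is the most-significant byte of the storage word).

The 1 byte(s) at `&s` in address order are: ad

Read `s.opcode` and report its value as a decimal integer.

-2

[0]=0xad (big-endian) → word 0xad
opcode:2 @ bit 6 → (0xad>>6)&0x3 = 0x2  ←
rsvd:2 @ bit 4 → (0xad>>4)&0x3 = 0x2
bank:1 @ bit 3 → (0xad>>3)&0x1 = 0x1
kind:2 @ bit 1 → (0xad>>1)&0x3 = 0x2
flags:1 @ bit 0 → (0xad>>0)&0x1 = 0x1
opcode signed 2b, MSB=1: 2 - 4 = -2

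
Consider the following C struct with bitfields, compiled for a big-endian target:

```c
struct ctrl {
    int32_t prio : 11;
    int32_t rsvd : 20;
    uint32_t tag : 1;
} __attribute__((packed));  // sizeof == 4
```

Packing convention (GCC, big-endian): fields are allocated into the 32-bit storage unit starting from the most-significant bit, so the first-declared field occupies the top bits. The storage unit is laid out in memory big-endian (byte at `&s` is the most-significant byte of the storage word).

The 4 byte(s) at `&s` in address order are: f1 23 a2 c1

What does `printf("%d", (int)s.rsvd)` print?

[0]=0xf1 [1]=0x23 [2]=0xa2 [3]=0xc1 (big-endian) → word 0xf123a2c1
prio:11 @ bit 21 → (0xf123a2c1>>21)&0x7ff = 0x789
rsvd:20 @ bit 1 → (0xf123a2c1>>1)&0xfffff = 0x1d160  ←
tag:1 @ bit 0 → (0xf123a2c1>>0)&0x1 = 0x1
rsvd signed 20b, MSB=0: value = 119136

119136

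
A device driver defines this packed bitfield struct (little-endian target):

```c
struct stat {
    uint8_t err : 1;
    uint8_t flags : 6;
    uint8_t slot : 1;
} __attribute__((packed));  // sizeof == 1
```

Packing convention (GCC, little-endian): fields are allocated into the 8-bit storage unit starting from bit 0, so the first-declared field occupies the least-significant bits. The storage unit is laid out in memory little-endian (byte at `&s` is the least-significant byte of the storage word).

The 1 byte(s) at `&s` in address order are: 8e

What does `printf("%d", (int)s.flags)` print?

7

[0]=0x8e (little-endian) → word 0x8e
err:1 @ bit 0 → (0x8e>>0)&0x1 = 0x0
flags:6 @ bit 1 → (0x8e>>1)&0x3f = 0x7  ←
slot:1 @ bit 7 → (0x8e>>7)&0x1 = 0x1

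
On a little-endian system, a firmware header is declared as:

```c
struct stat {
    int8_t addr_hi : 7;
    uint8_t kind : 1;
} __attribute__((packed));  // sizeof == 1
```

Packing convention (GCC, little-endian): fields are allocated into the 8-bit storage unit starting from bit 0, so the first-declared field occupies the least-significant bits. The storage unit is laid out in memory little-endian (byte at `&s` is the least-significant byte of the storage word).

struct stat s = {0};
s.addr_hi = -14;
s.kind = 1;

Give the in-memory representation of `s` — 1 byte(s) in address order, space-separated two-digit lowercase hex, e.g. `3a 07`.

f2

addr_hi (7b) val=-14 bits=0x72 at bit 0: 0x72
kind (1b) val=1 bits=0x1 at bit 7: 0xf2
word = 0xf2 → little-endian bytes:
  [0]=0xf2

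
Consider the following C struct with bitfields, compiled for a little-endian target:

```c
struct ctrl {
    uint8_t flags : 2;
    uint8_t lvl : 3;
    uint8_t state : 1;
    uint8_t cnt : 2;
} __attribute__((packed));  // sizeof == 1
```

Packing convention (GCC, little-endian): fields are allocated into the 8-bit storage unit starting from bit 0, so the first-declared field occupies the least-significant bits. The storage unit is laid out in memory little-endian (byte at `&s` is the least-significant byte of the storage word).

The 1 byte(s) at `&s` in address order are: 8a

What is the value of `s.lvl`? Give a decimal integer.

[0]=0x8a (little-endian) → word 0x8a
flags:2 @ bit 0 → (0x8a>>0)&0x3 = 0x2
lvl:3 @ bit 2 → (0x8a>>2)&0x7 = 0x2  ←
state:1 @ bit 5 → (0x8a>>5)&0x1 = 0x0
cnt:2 @ bit 6 → (0x8a>>6)&0x3 = 0x2

2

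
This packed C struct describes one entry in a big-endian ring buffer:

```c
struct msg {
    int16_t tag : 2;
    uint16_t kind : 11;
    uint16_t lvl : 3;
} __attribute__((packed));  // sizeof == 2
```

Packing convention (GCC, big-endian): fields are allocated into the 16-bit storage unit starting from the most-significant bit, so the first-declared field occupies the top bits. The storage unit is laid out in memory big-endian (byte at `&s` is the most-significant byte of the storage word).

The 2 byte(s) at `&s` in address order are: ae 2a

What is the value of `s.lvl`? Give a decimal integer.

[0]=0xae [1]=0x2a (big-endian) → word 0xae2a
tag [14+:2] = (word>>14) & 0x3 = 2
kind [3+:11] = (word>>3) & 0x7ff = 1477
lvl [0+:3] = (word>>0) & 0x7 = 2  ←

2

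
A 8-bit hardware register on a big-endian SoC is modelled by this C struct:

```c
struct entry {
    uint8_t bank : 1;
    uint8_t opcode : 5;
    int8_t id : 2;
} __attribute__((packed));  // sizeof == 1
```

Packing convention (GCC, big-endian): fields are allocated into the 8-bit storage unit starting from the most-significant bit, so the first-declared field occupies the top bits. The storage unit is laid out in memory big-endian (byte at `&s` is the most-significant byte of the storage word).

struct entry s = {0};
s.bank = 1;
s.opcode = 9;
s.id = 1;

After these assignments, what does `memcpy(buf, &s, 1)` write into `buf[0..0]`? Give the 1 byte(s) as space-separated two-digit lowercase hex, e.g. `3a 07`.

bank:1 = 1 → 0x1 << 7 → word 0x80
opcode:5 = 9 → 0x9 << 2 → word 0xa4
id:2 = 1 → 0x1 << 0 → word 0xa5
word = 0xa5 → big-endian bytes:
  [0]=0xa5

a5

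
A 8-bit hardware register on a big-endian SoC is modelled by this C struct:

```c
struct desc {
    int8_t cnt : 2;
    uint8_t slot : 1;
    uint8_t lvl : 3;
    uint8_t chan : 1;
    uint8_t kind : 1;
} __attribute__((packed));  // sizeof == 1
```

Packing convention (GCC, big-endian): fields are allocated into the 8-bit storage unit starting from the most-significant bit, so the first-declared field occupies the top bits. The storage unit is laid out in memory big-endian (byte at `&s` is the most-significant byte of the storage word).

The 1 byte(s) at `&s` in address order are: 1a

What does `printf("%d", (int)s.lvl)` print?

6

[0]=0x1a (big-endian) → word 0x1a
cnt [6+:2] = (word>>6) & 0x3 = 0
slot [5+:1] = (word>>5) & 0x1 = 0
lvl [2+:3] = (word>>2) & 0x7 = 6  ←
chan [1+:1] = (word>>1) & 0x1 = 1
kind [0+:1] = (word>>0) & 0x1 = 0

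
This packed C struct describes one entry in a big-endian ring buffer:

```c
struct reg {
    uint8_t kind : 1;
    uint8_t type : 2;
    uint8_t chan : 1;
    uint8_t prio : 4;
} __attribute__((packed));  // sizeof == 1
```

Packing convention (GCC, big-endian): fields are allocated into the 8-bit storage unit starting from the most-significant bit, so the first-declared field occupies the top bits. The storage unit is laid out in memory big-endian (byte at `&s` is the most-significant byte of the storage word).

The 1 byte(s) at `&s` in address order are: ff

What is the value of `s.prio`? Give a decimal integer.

15

[0]=0xff (big-endian) → word 0xff
kind [7+:1] = (word>>7) & 0x1 = 1
type [5+:2] = (word>>5) & 0x3 = 3
chan [4+:1] = (word>>4) & 0x1 = 1
prio [0+:4] = (word>>0) & 0xf = 15  ←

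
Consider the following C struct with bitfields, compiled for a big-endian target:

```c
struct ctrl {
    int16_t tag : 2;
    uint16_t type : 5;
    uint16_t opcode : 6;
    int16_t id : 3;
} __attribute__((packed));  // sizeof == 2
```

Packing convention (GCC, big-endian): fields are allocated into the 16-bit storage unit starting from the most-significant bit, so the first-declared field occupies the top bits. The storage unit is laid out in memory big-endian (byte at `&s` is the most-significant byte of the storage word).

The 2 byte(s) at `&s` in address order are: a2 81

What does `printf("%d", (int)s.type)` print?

[0]=0xa2 [1]=0x81 (big-endian) → word 0xa281
tag:2 @ bit 14 → (0xa281>>14)&0x3 = 0x2
type:5 @ bit 9 → (0xa281>>9)&0x1f = 0x11  ←
opcode:6 @ bit 3 → (0xa281>>3)&0x3f = 0x10
id:3 @ bit 0 → (0xa281>>0)&0x7 = 0x1

17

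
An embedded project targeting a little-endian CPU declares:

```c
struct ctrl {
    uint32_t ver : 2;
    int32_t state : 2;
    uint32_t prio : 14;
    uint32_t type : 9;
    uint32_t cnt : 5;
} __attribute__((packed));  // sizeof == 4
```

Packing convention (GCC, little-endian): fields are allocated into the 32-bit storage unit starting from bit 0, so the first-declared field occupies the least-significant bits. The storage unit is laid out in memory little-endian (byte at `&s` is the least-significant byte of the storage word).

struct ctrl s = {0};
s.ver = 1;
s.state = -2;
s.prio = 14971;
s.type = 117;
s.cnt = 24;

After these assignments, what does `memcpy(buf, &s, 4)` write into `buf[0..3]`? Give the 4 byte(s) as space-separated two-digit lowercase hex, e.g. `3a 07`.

b9 a7 d7 c1

[0+:2] ver=1 & 0x3 = 0x1; word=0x00000001
[2+:2] state=-2 & 0x3 = 0x2; word=0x00000009
[4+:14] prio=14971 & 0x3fff = 0x3a7b; word=0x0003a7b9
[18+:9] type=117 & 0x1ff = 0x75; word=0x01d7a7b9
[27+:5] cnt=24 & 0x1f = 0x18; word=0xc1d7a7b9
word = 0xc1d7a7b9 → little-endian bytes:
  [0]=0xb9  [1]=0xa7  [2]=0xd7  [3]=0xc1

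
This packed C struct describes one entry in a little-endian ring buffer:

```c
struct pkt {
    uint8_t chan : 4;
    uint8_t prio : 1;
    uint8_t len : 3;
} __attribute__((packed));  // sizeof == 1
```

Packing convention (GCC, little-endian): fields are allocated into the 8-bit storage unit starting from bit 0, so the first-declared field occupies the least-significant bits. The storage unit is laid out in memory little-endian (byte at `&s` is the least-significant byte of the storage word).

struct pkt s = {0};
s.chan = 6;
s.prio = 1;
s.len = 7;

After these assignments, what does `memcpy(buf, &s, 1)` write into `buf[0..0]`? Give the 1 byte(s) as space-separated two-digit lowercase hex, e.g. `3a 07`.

chan (4b) val=6 bits=0x6 at bit 0: 0x06
prio (1b) val=1 bits=0x1 at bit 4: 0x16
len (3b) val=7 bits=0x7 at bit 5: 0xf6
word = 0xf6 → little-endian bytes:
  [0]=0xf6

f6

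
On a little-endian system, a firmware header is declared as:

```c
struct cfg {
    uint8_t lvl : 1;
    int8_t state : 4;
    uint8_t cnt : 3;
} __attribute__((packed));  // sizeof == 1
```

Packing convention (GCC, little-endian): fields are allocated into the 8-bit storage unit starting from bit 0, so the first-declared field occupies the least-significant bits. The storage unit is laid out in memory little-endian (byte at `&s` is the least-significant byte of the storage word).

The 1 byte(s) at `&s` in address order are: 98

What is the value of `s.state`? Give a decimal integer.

-4

[0]=0x98 (little-endian) → word 0x98
lvl [0+:1] = (word>>0) & 0x1 = 0
state [1+:4] = (word>>1) & 0xf = 12  ←
cnt [5+:3] = (word>>5) & 0x7 = 4
state signed 4b, MSB=1: 12 - 16 = -4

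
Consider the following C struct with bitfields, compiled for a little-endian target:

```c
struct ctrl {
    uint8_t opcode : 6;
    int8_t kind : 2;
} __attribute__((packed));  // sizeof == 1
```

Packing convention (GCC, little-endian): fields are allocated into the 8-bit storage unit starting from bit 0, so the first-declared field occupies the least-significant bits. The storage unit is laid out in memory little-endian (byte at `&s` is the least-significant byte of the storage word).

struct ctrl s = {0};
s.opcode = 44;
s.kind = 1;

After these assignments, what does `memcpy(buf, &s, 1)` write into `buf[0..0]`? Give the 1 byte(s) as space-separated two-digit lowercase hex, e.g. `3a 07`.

[0+:6] opcode=44 & 0x3f = 0x2c; word=0x2c
[6+:2] kind=1 & 0x3 = 0x1; word=0x6c
word = 0x6c → little-endian bytes:
  [0]=0x6c

6c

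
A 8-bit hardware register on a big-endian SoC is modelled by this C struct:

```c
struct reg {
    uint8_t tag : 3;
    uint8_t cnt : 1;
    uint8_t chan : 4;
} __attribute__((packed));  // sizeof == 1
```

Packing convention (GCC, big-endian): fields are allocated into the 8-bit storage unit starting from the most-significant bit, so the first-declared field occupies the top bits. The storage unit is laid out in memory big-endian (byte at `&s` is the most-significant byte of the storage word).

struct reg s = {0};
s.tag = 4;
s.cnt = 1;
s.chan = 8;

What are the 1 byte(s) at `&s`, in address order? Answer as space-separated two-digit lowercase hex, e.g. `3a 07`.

98

[5+:3] tag=4 & 0x7 = 0x4; word=0x80
[4+:1] cnt=1 & 0x1 = 0x1; word=0x90
[0+:4] chan=8 & 0xf = 0x8; word=0x98
word = 0x98 → big-endian bytes:
  [0]=0x98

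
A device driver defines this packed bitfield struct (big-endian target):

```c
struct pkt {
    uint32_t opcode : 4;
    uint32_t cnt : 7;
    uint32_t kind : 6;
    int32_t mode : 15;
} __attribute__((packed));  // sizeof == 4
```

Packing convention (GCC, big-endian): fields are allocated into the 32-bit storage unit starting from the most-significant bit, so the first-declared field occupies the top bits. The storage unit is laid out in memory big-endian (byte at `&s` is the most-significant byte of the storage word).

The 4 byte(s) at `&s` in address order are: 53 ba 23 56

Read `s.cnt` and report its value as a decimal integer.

[0]=0x53 [1]=0xba [2]=0x23 [3]=0x56 (big-endian) → word 0x53ba2356
opcode:4 @ bit 28 → (0x53ba2356>>28)&0xf = 0x5
cnt:7 @ bit 21 → (0x53ba2356>>21)&0x7f = 0x1d  ←
kind:6 @ bit 15 → (0x53ba2356>>15)&0x3f = 0x34
mode:15 @ bit 0 → (0x53ba2356>>0)&0x7fff = 0x2356

29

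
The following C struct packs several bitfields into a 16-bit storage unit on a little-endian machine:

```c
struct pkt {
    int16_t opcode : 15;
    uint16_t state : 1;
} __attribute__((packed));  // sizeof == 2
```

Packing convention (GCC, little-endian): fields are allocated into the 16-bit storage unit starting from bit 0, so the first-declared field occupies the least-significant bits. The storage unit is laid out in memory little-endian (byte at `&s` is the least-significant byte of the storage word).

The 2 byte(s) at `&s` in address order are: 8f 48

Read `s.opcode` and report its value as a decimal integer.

-14193

[0]=0x8f [1]=0x48 (little-endian) → word 0x488f
opcode:15 @ bit 0 → (0x488f>>0)&0x7fff = 0x488f  ←
state:1 @ bit 15 → (0x488f>>15)&0x1 = 0x0
opcode signed 15b, MSB=1: 18575 - 32768 = -14193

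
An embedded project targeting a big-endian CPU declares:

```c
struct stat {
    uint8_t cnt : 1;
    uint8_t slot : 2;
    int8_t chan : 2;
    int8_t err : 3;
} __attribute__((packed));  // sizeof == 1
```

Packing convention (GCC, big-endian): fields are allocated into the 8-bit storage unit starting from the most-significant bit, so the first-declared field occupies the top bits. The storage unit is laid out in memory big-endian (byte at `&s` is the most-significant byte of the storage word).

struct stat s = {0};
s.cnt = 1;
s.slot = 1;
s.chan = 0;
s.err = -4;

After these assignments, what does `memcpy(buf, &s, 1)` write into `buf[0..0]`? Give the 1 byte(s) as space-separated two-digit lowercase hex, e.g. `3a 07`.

[7+:1] cnt=1 & 0x1 = 0x1; word=0x80
[5+:2] slot=1 & 0x3 = 0x1; word=0xa0
[3+:2] chan=0 & 0x3 = 0x0; word=0xa0
[0+:3] err=-4 & 0x7 = 0x4; word=0xa4
word = 0xa4 → big-endian bytes:
  [0]=0xa4

a4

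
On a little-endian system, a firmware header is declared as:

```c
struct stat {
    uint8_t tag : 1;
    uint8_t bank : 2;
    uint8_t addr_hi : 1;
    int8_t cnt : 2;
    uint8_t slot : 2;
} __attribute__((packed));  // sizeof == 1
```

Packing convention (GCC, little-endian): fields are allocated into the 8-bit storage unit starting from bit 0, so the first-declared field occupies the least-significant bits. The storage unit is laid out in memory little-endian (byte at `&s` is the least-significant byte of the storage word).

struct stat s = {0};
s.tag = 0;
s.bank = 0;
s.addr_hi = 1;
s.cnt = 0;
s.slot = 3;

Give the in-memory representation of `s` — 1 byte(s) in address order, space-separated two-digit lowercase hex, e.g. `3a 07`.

c8

[0+:1] tag=0 & 0x1 = 0x0; word=0x00
[1+:2] bank=0 & 0x3 = 0x0; word=0x00
[3+:1] addr_hi=1 & 0x1 = 0x1; word=0x08
[4+:2] cnt=0 & 0x3 = 0x0; word=0x08
[6+:2] slot=3 & 0x3 = 0x3; word=0xc8
word = 0xc8 → little-endian bytes:
  [0]=0xc8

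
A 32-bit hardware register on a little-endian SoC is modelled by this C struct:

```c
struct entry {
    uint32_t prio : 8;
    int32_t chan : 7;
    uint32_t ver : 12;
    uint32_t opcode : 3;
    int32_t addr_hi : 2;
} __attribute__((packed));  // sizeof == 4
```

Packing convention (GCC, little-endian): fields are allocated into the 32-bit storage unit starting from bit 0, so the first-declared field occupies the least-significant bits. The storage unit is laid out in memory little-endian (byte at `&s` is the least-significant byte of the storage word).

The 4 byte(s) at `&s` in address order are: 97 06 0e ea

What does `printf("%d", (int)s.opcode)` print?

[0]=0x97 [1]=0x06 [2]=0x0e [3]=0xea (little-endian) → word 0xea0e0697
prio [0+:8] = (word>>0) & 0xff = 151
chan [8+:7] = (word>>8) & 0x7f = 6
ver [15+:12] = (word>>15) & 0xfff = 1052
opcode [27+:3] = (word>>27) & 0x7 = 5  ←
addr_hi [30+:2] = (word>>30) & 0x3 = 3

5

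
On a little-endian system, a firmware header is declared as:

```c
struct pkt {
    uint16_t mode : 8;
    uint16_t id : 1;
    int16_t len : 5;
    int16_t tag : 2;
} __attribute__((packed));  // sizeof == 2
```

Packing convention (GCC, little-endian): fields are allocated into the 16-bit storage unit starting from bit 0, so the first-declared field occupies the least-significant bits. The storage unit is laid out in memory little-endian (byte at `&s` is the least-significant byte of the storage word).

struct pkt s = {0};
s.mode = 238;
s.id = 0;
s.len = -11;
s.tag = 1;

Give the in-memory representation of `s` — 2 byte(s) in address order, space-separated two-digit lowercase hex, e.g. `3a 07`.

ee 6a

mode (8b) val=238 bits=0xee at bit 0: 0x00ee
id (1b) val=0 bits=0x0 at bit 8: 0x00ee
len (5b) val=-11 bits=0x15 at bit 9: 0x2aee
tag (2b) val=1 bits=0x1 at bit 14: 0x6aee
word = 0x6aee → little-endian bytes:
  [0]=0xee  [1]=0x6a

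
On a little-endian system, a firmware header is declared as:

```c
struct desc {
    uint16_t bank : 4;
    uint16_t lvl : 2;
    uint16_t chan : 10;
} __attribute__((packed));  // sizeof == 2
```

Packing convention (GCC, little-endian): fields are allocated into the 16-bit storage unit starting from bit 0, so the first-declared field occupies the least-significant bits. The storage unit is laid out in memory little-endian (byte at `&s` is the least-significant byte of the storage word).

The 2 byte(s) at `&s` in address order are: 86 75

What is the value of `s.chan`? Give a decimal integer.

470

[0]=0x86 [1]=0x75 (little-endian) → word 0x7586
bank [0+:4] = (word>>0) & 0xf = 6
lvl [4+:2] = (word>>4) & 0x3 = 0
chan [6+:10] = (word>>6) & 0x3ff = 470  ←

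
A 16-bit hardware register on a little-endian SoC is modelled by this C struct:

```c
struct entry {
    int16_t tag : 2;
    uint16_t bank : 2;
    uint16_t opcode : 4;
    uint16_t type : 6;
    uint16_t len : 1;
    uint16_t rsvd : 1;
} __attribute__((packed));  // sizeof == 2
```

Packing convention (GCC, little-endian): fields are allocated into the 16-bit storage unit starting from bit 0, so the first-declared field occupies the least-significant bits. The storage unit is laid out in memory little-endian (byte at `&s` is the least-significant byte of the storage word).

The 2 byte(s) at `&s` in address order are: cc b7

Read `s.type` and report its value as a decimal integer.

[0]=0xcc [1]=0xb7 (little-endian) → word 0xb7cc
tag [0+:2] = (word>>0) & 0x3 = 0
bank [2+:2] = (word>>2) & 0x3 = 3
opcode [4+:4] = (word>>4) & 0xf = 12
type [8+:6] = (word>>8) & 0x3f = 55  ←
len [14+:1] = (word>>14) & 0x1 = 0
rsvd [15+:1] = (word>>15) & 0x1 = 1

55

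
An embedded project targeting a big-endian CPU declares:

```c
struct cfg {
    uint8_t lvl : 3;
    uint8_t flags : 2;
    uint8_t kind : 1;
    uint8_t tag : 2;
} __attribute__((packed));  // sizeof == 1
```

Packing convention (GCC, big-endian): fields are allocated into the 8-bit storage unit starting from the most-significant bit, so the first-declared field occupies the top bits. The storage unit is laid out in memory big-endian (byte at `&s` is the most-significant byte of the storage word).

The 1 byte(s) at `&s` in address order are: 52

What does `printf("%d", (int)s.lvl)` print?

[0]=0x52 (big-endian) → word 0x52
lvl [5+:3] = (word>>5) & 0x7 = 2  ←
flags [3+:2] = (word>>3) & 0x3 = 2
kind [2+:1] = (word>>2) & 0x1 = 0
tag [0+:2] = (word>>0) & 0x3 = 2

2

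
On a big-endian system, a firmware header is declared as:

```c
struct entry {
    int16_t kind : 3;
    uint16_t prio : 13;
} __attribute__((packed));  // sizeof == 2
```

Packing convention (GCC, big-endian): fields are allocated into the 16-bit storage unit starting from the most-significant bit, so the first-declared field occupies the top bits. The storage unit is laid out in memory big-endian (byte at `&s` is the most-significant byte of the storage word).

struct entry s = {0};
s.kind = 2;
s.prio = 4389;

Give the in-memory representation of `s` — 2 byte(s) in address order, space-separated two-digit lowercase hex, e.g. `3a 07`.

[13+:3] kind=2 & 0x7 = 0x2; word=0x4000
[0+:13] prio=4389 & 0x1fff = 0x1125; word=0x5125
word = 0x5125 → big-endian bytes:
  [0]=0x51  [1]=0x25

51 25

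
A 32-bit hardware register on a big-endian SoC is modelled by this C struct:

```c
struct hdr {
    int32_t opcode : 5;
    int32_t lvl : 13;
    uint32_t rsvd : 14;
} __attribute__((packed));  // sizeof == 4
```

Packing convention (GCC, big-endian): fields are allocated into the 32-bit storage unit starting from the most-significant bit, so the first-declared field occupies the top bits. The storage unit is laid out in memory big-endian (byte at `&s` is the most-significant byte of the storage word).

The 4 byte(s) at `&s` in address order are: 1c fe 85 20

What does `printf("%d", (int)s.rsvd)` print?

[0]=0x1c [1]=0xfe [2]=0x85 [3]=0x20 (big-endian) → word 0x1cfe8520
opcode [27+:5] = (word>>27) & 0x1f = 3
lvl [14+:13] = (word>>14) & 0x1fff = 5114
rsvd [0+:14] = (word>>0) & 0x3fff = 1312  ←

1312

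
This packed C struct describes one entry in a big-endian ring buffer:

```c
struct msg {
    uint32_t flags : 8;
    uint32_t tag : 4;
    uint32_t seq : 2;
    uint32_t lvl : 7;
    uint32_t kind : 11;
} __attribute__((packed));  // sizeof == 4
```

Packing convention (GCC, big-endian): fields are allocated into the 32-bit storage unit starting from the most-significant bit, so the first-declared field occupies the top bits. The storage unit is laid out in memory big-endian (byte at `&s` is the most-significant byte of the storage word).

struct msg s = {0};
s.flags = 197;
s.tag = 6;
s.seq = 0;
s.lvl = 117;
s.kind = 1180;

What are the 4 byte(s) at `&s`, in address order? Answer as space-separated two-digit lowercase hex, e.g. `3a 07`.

flags:8 = 197 → 0xc5 << 24 → word 0xc5000000
tag:4 = 6 → 0x6 << 20 → word 0xc5600000
seq:2 = 0 → 0x0 << 18 → word 0xc5600000
lvl:7 = 117 → 0x75 << 11 → word 0xc563a800
kind:11 = 1180 → 0x49c << 0 → word 0xc563ac9c
word = 0xc563ac9c → big-endian bytes:
  [0]=0xc5  [1]=0x63  [2]=0xac  [3]=0x9c

c5 63 ac 9c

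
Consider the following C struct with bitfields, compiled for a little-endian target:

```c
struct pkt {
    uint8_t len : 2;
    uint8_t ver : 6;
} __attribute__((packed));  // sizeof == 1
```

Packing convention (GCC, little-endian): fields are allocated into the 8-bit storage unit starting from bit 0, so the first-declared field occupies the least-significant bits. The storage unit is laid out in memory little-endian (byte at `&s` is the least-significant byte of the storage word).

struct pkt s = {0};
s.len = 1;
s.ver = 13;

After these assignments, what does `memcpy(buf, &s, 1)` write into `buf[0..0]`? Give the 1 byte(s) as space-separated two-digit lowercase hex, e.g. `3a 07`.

len (2b) val=1 bits=0x1 at bit 0: 0x01
ver (6b) val=13 bits=0xd at bit 2: 0x35
word = 0x35 → little-endian bytes:
  [0]=0x35

35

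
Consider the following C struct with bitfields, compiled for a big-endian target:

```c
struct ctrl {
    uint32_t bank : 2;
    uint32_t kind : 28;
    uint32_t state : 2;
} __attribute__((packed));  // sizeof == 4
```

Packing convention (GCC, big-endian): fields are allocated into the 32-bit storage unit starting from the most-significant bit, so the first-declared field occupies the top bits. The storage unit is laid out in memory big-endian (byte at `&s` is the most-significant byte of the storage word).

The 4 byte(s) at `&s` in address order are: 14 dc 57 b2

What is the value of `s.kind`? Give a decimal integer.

87496172

[0]=0x14 [1]=0xdc [2]=0x57 [3]=0xb2 (big-endian) → word 0x14dc57b2
bank [30+:2] = (word>>30) & 0x3 = 0
kind [2+:28] = (word>>2) & 0xfffffff = 87496172  ←
state [0+:2] = (word>>0) & 0x3 = 2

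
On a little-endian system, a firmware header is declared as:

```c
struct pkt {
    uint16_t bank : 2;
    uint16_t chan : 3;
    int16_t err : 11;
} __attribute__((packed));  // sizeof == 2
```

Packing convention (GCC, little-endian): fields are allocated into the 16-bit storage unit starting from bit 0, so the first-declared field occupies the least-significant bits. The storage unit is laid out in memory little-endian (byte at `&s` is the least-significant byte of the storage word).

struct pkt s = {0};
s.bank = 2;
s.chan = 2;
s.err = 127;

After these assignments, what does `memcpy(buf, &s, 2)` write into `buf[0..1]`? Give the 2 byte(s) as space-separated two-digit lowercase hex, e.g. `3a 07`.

ea 0f

bank (2b) val=2 bits=0x2 at bit 0: 0x0002
chan (3b) val=2 bits=0x2 at bit 2: 0x000a
err (11b) val=127 bits=0x7f at bit 5: 0x0fea
word = 0x0fea → little-endian bytes:
  [0]=0xea  [1]=0x0f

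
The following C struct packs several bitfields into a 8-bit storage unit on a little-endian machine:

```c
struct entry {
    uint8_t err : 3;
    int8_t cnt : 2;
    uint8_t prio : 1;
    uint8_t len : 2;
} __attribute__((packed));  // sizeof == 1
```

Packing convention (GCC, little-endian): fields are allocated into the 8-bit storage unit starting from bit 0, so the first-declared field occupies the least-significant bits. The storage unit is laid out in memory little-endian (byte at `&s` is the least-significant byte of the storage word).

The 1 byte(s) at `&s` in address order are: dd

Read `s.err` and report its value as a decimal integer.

[0]=0xdd (little-endian) → word 0xdd
err [0+:3] = (word>>0) & 0x7 = 5  ←
cnt [3+:2] = (word>>3) & 0x3 = 3
prio [5+:1] = (word>>5) & 0x1 = 0
len [6+:2] = (word>>6) & 0x3 = 3

5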